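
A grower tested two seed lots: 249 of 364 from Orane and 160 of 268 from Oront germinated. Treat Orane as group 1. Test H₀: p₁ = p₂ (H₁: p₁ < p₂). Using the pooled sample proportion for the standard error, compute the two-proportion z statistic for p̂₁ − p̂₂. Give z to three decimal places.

p̂₁ = 249/364 ≈ 0.684066, p̂₂ = 160/268 ≈ 0.597015.
Pooled p̂ = (249+160)/(364+268) = 409/632 = 0.647152.
SE = √(p̂(1−p̂)(1/n₁+1/n₂)) = √(0.647152·0.352848·0.0064786) = √(0.00147936) = 0.038462.
z = (0.684066 − 0.597015)/0.038462 = 0.087051/0.038462 = 2.263.

z = 2.263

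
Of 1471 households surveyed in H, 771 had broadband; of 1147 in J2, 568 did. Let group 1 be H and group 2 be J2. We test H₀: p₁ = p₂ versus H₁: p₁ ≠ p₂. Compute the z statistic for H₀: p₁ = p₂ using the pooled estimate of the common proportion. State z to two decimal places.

z = 1.47

p̂₁ = 771/1471 ≈ 0.5241, p̂₂ = 568/1147 ≈ 0.4952.
Pooled p̂ = (771+568)/(1471+1147) = 1339/2618 = 0.5115.
SE = √(0.249869 × 0.00155165) = 0.0197.
z = (0.5241 − 0.4952)/0.0197 = 0.0289/0.0197 = 1.47.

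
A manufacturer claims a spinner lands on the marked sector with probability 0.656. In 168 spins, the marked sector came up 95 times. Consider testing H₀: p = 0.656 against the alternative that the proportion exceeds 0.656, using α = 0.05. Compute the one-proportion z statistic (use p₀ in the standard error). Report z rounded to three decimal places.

p̂ = 95/168 ≈ 0.56548.
SE = √(p₀(1−p₀)/n) = √(0.22566/168) = 0.03665.
z = (0.56548 − 0.656)/0.03665 = -0.09052/0.03665 = -2.470.
p-value = P(Z > -2.470) ≈ 0.9932; since p > α = 0.05, fail to reject H₀.

z = -2.470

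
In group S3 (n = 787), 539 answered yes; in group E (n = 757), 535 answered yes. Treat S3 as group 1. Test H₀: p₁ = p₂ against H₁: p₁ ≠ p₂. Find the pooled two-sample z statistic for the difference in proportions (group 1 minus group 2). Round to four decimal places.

p̂₁ = 539/787 ≈ 0.684879, p̂₂ = 535/757 ≈ 0.706737.
Pooled p̂ = (539+535)/(787+757) = 1074/1544 = 0.695596.
SE = √(0.211742 × 0.00259165) = 0.023426.
z = (0.684879 − 0.706737)/0.023426 = -0.021858/0.023426 = -0.9331.

z = -0.9331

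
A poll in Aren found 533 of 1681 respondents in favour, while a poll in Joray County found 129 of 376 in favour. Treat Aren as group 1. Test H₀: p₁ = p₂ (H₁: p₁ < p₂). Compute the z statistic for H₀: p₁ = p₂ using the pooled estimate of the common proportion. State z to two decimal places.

z = -0.98

p̂₁ = 533/1681 = 0.31707, p̂₂ = 129/376 = 0.34309.
Pooled p̂ = (533+129)/(1681+376) = 662/2057 = 0.32183.
SE = √(0.218255 × 0.00325446) = 0.02665.
z = (0.31707 − 0.34309)/0.02665 = -0.02602/0.02665 = -0.98.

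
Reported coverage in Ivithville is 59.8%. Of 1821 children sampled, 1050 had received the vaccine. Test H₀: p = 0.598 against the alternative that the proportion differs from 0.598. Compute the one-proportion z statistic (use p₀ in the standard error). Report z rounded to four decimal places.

p̂ = 1050/1821 ≈ 0.576606.
Under H₀, SE = √(0.598·0.402/1821) = √(0.000132013) = 0.011490.
z = (0.576606 − 0.598)/0.011490 = -0.021394/0.011490 = -1.8620.

z = -1.8620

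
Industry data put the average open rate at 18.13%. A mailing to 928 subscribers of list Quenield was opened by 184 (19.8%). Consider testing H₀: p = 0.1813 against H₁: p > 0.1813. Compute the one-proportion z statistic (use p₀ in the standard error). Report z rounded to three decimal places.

z = 1.342

p̂ = 184/928 ≈ 0.19828.
Standard error under H₀: √(0.1813×0.8187/928) = 0.01265.
z = (0.19828 − 0.1813)/0.01265 = 0.01698/0.01265 = 1.342.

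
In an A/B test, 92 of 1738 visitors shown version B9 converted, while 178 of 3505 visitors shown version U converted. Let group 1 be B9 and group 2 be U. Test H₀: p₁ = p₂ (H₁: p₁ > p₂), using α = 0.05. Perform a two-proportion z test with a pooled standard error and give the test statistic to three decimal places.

p̂₁ = 92/1738 = 0.05293, p̂₂ = 178/3505 = 0.05078.
Pooled p̂ = (92+178)/(1738+3505) = 270/5243 = 0.05150.
SE = √(p̂(1−p̂)(1/n₁+1/n₂)) = √(0.05150·0.94850·0.000860681) = √(4.20402e-05) = 0.00648.
z = (0.05293 − 0.05078)/0.00648 = 0.00215/0.00648 = 0.332.
p-value = P(Z > 0.332) ≈ 0.3701; since p > α = 0.05, fail to reject H₀.

z = 0.332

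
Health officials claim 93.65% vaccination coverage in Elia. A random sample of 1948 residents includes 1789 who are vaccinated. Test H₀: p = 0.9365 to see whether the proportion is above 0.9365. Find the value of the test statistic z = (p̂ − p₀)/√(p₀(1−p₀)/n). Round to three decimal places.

z = -3.280

p̂ = 1789/1948 ≈ 0.918378.
Under H₀, SE = √(0.9365·0.0635/1948) = √(3.05276e-05) = 0.005525.
z = (0.918378 − 0.9365)/0.005525 = -0.018122/0.005525 = -3.280.
p-value = P(Z > -3.280) ≈ 0.9995.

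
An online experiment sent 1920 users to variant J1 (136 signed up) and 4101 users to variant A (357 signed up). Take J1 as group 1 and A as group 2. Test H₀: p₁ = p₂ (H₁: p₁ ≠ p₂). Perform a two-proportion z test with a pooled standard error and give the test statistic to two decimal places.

z = -2.14

p̂₁ = 136/1920 = 0.0708, p̂₂ = 357/4101 = 0.0871.
Pooled p̂ = (136+357)/(1920+4101) = 493/6021 = 0.0819.
SE = √(0.0751757 × 0.000764676) = 0.0076.
z = (0.0708 − 0.0871)/0.0076 = -0.0163/0.0076 = -2.14.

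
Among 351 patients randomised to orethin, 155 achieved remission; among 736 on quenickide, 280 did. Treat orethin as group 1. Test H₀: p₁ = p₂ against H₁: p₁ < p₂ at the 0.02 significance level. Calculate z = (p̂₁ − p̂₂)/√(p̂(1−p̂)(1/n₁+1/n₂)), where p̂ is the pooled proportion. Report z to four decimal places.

z = 1.9245

p̂₁ = 155/351 ≈ 0.4415954, p̂₂ = 280/736 ≈ 0.3804348.
Pooled p̂ = (155+280)/(351+736) = 435/1087 = 0.4001840.
SE = √(p̂(1−p̂)(1/n₁+1/n₂)) = √(0.4001840·0.5998160·0.0042077) = √(0.00101) = 0.0317805.
z = (0.4415954 − 0.3804348)/0.0317805 = 0.0611606/0.0317805 = 1.9245.
p-value = P(Z < 1.924) ≈ 0.9729, so at α = 0.02 we fail to reject H₀.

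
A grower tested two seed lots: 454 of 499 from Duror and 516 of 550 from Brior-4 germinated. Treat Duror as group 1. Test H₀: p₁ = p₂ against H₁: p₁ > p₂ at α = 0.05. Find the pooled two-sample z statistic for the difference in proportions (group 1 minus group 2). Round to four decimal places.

z = -1.7384

p̂₁ = 454/499 ≈ 0.909820, p̂₂ = 516/550 ≈ 0.938182.
Pooled p̂ = (454+516)/(499+550) = 970/1049 = 0.924690.
SE = √(0.0696383 × 0.00382219) = 0.016315.
z = (0.909820 − 0.938182)/0.016315 = -0.028362/0.016315 = -1.7384.
p-value = P(Z > -1.738) ≈ 0.9589, so at α = 0.05 we fail to reject H₀.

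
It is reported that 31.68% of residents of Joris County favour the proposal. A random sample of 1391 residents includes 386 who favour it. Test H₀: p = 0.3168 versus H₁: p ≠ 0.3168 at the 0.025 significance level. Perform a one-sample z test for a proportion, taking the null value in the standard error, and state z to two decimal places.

p̂ = 386/1391 ≈ 0.27750.
SE = √(p₀(1−p₀)/n) = √(0.21644/1391) = 0.01247.
z = (0.27750 − 0.3168)/0.01247 = -0.03930/0.01247 = -3.15.
p-value = 2·P(Z > 3.151) ≈ 0.0016, so at α = 0.025 we reject H₀.

z = -3.15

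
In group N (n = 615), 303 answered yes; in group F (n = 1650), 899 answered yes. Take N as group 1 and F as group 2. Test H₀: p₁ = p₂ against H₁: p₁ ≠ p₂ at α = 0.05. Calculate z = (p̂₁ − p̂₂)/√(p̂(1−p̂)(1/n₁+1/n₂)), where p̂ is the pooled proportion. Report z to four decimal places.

z = -2.2125

p̂₁ = 303/615 = 0.4926829, p̂₂ = 899/1650 = 0.5448485.
Pooled p̂ = (303+899)/(615+1650) = 1202/2265 = 0.5306843.
SE = √(p̂(1−p̂)(1/n₁+1/n₂)) = √(0.5306843·0.4693157·0.00223208) = √(0.000555918) = 0.0235779.
z = (0.4926829 − 0.5448485)/0.0235779 = -0.0521656/0.0235779 = -2.2125.
Two-sided p-value ≈ 2·Φ(−2.212) = 0.0269, so at α = 0.05 we reject H₀.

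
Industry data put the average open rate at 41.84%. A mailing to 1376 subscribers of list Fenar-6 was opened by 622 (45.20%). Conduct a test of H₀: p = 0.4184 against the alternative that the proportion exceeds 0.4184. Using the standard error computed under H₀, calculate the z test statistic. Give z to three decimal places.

p̂ = 622/1376 = 0.45203.
SE = √(p₀(1−p₀)/n) = √(0.24334/1376) = 0.01330.
z = (0.45203 − 0.4184)/0.01330 = 0.03363/0.01330 = 2.529.
p-value = P(Z > 2.529) ≈ 0.0057.

z = 2.529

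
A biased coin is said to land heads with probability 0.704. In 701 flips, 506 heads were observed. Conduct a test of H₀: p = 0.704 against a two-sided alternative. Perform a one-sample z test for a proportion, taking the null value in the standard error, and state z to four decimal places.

p̂ = 506/701 = 0.721826.
SE = √(p₀(1−p₀)/n) = √(0.20838/701) = 0.017241.
z = (0.721826 − 0.704)/0.017241 = 0.017826/0.017241 = 1.0339.
Two-sided p-value ≈ 2·Φ(−1.034) = 0.3012.

z = 1.0339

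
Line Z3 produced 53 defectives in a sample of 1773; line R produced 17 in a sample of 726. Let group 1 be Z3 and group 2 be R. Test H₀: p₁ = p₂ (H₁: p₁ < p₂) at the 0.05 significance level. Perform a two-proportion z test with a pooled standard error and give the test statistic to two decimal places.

z = 0.89

p̂₁ = 53/1773 = 0.0299, p̂₂ = 17/726 = 0.0234.
Pooled p̂ = (53+17)/(1773+726) = 70/2499 = 0.0280.
SE = √(0.0272266 × 0.00194143) = 0.0073.
z = (0.0299 − 0.0234)/0.0073 = 0.0065/0.0073 = 0.89.
p-value = P(Z < 0.891) ≈ 0.8135. With α = 0.05, fail to reject H₀.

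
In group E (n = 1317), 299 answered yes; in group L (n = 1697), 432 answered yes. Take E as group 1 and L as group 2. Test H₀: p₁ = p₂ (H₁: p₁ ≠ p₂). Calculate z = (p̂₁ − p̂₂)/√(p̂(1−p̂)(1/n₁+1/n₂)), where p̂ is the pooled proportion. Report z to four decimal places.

p̂₁ = 299/1317 ≈ 0.227031, p̂₂ = 432/1697 ≈ 0.254567.
Pooled p̂ = (299+432)/(1317+1697) = 731/3014 = 0.242535.
SE = √(0.183712 × 0.00134858) = 0.015740.
z = (0.227031 − 0.254567)/0.015740 = -0.027536/0.015740 = -1.7494.

z = -1.7494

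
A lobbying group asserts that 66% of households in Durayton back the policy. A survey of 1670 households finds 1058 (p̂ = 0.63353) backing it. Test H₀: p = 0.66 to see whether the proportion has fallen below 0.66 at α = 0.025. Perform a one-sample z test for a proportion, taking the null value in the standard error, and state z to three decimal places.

p̂ = 1058/1670 = 0.633533.
Standard error under H₀: √(0.66×0.34/1670) = 0.011592.
z = (0.633533 − 0.66)/0.011592 = -0.026467/0.011592 = -2.283.
p-value = P(Z < -2.283) ≈ 0.0112, so at α = 0.025 we reject H₀.

z = -2.283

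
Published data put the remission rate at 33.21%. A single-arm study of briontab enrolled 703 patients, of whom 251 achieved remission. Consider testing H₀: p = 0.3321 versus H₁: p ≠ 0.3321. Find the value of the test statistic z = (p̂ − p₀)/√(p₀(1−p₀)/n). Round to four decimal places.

p̂ = 251/703 ≈ 0.357041.
Under H₀, SE = √(0.3321·0.6679/703) = √(0.000315519) = 0.017763.
z = (0.357041 − 0.3321)/0.017763 = 0.024941/0.017763 = 1.4041.

z = 1.4041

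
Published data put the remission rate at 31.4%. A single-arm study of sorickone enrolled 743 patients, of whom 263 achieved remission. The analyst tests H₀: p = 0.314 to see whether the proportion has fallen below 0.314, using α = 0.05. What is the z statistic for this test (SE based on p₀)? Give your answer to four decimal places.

z = 2.3475

p̂ = 263/743 ≈ 0.3539704.
Under H₀, SE = √(0.314·0.686/743) = √(0.000289911) = 0.0170268.
z = (0.3539704 − 0.314)/0.0170268 = 0.0399704/0.0170268 = 2.3475.
p-value = P(Z < 2.348) ≈ 0.9906; since p > α = 0.05, fail to reject H₀.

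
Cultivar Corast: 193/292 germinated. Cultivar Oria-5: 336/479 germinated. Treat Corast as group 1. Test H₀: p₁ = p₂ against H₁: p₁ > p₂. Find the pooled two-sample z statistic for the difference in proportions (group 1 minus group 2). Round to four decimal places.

z = -1.1755

p̂₁ = 193/292 = 0.660959, p̂₂ = 336/479 = 0.701461.
Pooled p̂ = (193+336)/(292+479) = 529/771 = 0.686122.
SE = √(p̂(1−p̂)(1/n₁+1/n₂)) = √(0.686122·0.313878·0.00551234) = √(0.00118713) = 0.034455.
z = (0.660959 − 0.701461)/0.034455 = -0.040502/0.034455 = -1.1755.
p-value = P(Z > -1.176) ≈ 0.8801.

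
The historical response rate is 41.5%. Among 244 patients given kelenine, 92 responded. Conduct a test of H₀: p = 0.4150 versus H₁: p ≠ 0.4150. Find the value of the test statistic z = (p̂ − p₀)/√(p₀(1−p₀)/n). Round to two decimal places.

p̂ = 92/244 ≈ 0.37705.
SE = √(p₀(1−p₀)/n) = √(0.24277/244) = 0.03154.
z = (0.37705 − 0.415)/0.03154 = -0.03795/0.03154 = -1.20.

z = -1.20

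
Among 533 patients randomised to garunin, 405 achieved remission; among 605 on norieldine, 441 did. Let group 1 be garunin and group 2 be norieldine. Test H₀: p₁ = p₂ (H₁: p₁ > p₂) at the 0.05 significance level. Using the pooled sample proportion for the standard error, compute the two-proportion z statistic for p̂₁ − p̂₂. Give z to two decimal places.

p̂₁ = 405/533 ≈ 0.7598, p̂₂ = 441/605 ≈ 0.7289.
Pooled p̂ = (405+441)/(533+605) = 846/1138 = 0.7434.
SE = √(0.190752 × 0.00352907) = 0.0259.
z = (0.7598 − 0.7289)/0.0259 = 0.0309/0.0259 = 1.19.
p-value = P(Z > 1.192) ≈ 0.1167. With α = 0.05, fail to reject H₀.

z = 1.19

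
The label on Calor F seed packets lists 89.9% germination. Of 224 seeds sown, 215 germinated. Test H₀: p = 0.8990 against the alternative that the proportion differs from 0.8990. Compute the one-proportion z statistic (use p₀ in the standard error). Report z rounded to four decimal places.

p̂ = 215/224 ≈ 0.9598214.
Standard error under H₀: √(0.899×0.101/224) = 0.0201334.
z = (0.9598214 − 0.899)/0.0201334 = 0.0608214/0.0201334 = 3.0209.
Two-sided p-value ≈ 2·Φ(−3.021) = 0.0025.

z = 3.0209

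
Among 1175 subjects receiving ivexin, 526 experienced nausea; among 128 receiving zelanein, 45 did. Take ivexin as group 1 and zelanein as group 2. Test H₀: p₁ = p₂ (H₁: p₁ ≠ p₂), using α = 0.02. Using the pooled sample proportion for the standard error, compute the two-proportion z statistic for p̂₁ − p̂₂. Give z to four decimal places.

p̂₁ = 526/1175 ≈ 0.447660, p̂₂ = 45/128 ≈ 0.351562.
Pooled p̂ = (526+45)/(1175+128) = 571/1303 = 0.438219.
SE = √(0.246183 × 0.00866356) = 0.046183.
z = (0.447660 − 0.351562)/0.046183 = 0.096098/0.046183 = 2.0808.
Two-sided p-value ≈ 2·Φ(−2.081) = 0.0375, so at α = 0.02 we fail to reject H₀.

z = 2.0808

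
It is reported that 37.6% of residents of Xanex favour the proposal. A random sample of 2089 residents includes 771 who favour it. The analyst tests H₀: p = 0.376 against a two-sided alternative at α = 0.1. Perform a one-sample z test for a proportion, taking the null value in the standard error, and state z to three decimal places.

z = -0.653

p̂ = 771/2089 ≈ 0.36908.
Under H₀, SE = √(0.376·0.624/2089) = √(0.000112314) = 0.01060.
z = (0.36908 − 0.376)/0.01060 = -0.00692/0.01060 = -0.653.
Two-sided p-value ≈ 2·Φ(−0.653) = 0.5135. With α = 0.1, fail to reject H₀.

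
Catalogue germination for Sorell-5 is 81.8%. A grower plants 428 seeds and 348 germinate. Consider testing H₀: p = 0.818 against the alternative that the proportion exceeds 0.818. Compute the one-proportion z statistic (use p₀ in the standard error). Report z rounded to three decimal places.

z = -0.264

p̂ = 348/428 ≈ 0.81308.
Under H₀, SE = √(0.818·0.182/428) = √(0.000347841) = 0.01865.
z = (0.81308 − 0.818)/0.01865 = -0.00492/0.01865 = -0.264.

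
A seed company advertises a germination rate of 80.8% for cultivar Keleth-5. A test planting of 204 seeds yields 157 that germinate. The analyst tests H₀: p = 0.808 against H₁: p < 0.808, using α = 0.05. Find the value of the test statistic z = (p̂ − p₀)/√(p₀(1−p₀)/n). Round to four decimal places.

z = -1.3922

p̂ = 157/204 = 0.769608.
Under H₀, SE = √(0.808·0.192/204) = √(0.000760471) = 0.027577.
z = (0.769608 − 0.808)/0.027577 = -0.038392/0.027577 = -1.3922.
p-value = P(Z < -1.392) ≈ 0.0819; since p > α = 0.05, fail to reject H₀.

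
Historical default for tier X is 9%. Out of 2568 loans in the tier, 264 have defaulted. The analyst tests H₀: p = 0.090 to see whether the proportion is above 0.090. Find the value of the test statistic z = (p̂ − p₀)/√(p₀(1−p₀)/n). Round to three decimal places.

p̂ = 264/2568 = 0.102804.
SE = √(p₀(1−p₀)/n) = √(0.0819/2568) = 0.005647.
z = (0.102804 − 0.09)/0.005647 = 0.012804/0.005647 = 2.267.
p-value = P(Z > 2.267) ≈ 0.0117.

z = 2.267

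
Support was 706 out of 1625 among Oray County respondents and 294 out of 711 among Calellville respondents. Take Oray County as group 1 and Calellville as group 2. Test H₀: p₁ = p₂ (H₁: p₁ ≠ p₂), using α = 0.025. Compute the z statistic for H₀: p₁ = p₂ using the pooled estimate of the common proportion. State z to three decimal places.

z = 0.942

p̂₁ = 706/1625 = 0.43446, p̂₂ = 294/711 = 0.41350.
Pooled p̂ = (706+294)/(1625+711) = 1000/2336 = 0.42808.
SE = √(0.244828 × 0.00202185) = 0.02225.
z = (0.43446 − 0.41350)/0.02225 = 0.02096/0.02225 = 0.942.
p-value = 2·P(Z > 0.942) ≈ 0.3462, so at α = 0.025 we fail to reject H₀.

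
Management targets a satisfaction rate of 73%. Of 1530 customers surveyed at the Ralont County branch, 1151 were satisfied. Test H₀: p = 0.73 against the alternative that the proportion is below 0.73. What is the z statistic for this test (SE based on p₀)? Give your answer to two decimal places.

p̂ = 1151/1530 ≈ 0.7523.
Standard error under H₀: √(0.73×0.27/1530) = 0.0114.
z = (0.7523 − 0.73)/0.0114 = 0.0223/0.0114 = 1.96.

z = 1.96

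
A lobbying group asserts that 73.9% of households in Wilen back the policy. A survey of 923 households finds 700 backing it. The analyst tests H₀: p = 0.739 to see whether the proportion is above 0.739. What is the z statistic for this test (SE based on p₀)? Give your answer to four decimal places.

z = 1.3418

p̂ = 700/923 ≈ 0.758397.
Standard error under H₀: √(0.739×0.261/923) = 0.014456.
z = (0.758397 − 0.739)/0.014456 = 0.019397/0.014456 = 1.3418.
p-value = P(Z > 1.342) ≈ 0.0898.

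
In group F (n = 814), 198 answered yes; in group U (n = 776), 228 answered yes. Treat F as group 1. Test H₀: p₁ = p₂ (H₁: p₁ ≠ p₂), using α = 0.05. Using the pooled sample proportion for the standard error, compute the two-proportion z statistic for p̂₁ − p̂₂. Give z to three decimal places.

z = -2.276

p̂₁ = 198/814 = 0.24324, p̂₂ = 228/776 = 0.29381.
Pooled p̂ = (198+228)/(814+776) = 426/1590 = 0.26792.
SE = √(p̂(1−p̂)(1/n₁+1/n₂)) = √(0.26792·0.73208·0.00251716) = √(0.000493718) = 0.02222.
z = (0.24324 − 0.29381)/0.02222 = -0.05057/0.02222 = -2.276.
p-value = 2·P(Z > 2.276) ≈ 0.0228; since p < α = 0.05, reject H₀.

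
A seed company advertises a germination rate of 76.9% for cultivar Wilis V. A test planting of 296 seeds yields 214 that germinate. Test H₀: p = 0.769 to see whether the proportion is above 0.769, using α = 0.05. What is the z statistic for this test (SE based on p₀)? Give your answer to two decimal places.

p̂ = 214/296 = 0.7230.
SE = √(p₀(1−p₀)/n) = √(0.17764/296) = 0.0245.
z = (0.7230 − 0.769)/0.0245 = -0.0460/0.0245 = -1.88.
p-value = P(Z > -1.879) ≈ 0.9699; since p > α = 0.05, fail to reject H₀.

z = -1.88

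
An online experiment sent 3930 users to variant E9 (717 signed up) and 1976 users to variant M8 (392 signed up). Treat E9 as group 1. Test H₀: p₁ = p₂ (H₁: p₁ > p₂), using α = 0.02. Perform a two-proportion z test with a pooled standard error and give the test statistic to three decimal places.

z = -1.480

p̂₁ = 717/3930 ≈ 0.18244, p̂₂ = 392/1976 ≈ 0.19838.
Pooled p̂ = (717+392)/(3930+1976) = 1109/5906 = 0.18778.
SE = √(p̂(1−p̂)(1/n₁+1/n₂)) = √(0.18778·0.81222·0.000760526) = √(0.000115992) = 0.01077.
z = (0.18244 − 0.19838)/0.01077 = -0.01594/0.01077 = -1.480.
p-value = P(Z > -1.480) ≈ 0.9305; since p > α = 0.02, fail to reject H₀.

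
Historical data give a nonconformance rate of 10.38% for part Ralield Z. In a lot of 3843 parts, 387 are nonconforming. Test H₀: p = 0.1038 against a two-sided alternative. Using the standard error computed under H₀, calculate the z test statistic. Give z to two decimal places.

p̂ = 387/3843 ≈ 0.1007.
SE = √(p₀(1−p₀)/n) = √(0.093026/3843) = 0.0049.
z = (0.1007 − 0.1038)/0.0049 = -0.0031/0.0049 = -0.63.
p-value = 2·P(Z > 0.630) ≈ 0.5290.

z = -0.63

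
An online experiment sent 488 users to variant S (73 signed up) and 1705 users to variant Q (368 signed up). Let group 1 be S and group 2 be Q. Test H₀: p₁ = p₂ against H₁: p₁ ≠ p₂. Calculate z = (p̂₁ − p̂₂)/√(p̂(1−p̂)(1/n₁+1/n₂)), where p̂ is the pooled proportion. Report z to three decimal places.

z = -3.219

p̂₁ = 73/488 = 0.14959, p̂₂ = 368/1705 = 0.21584.
Pooled p̂ = (73+368)/(488+1705) = 441/2193 = 0.20109.
SE = √(0.160655 × 0.00263569) = 0.02058.
z = (0.14959 − 0.21584)/0.02058 = -0.06625/0.02058 = -3.219.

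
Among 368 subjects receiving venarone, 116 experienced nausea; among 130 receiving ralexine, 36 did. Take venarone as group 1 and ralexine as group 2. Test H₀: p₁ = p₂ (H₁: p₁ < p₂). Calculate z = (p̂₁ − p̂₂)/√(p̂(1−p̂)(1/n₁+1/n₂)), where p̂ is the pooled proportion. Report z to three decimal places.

z = 0.815

p̂₁ = 116/368 = 0.31522, p̂₂ = 36/130 = 0.27692.
Pooled p̂ = (116+36)/(368+130) = 152/498 = 0.30522.
SE = √(0.212061 × 0.0104097) = 0.04698.
z = (0.31522 − 0.27692)/0.04698 = 0.03830/0.04698 = 0.815.
p-value = P(Z < 0.815) ≈ 0.7925.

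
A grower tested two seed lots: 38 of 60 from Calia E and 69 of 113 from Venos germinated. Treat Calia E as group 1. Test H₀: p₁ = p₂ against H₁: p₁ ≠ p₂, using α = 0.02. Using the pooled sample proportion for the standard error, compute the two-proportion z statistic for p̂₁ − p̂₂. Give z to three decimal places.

p̂₁ = 38/60 = 0.63333, p̂₂ = 69/113 = 0.61062.
Pooled p̂ = (38+69)/(60+113) = 107/173 = 0.61850.
SE = √(0.235958 × 0.0255162) = 0.07759.
z = (0.63333 − 0.61062)/0.07759 = 0.02271/0.07759 = 0.293.
Two-sided p-value ≈ 2·Φ(−0.293) = 0.7697. With α = 0.02, fail to reject H₀.

z = 0.293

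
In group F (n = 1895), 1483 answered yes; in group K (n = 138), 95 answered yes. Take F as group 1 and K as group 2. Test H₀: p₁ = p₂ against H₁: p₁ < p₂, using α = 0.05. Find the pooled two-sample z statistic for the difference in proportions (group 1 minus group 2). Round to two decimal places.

p̂₁ = 1483/1895 = 0.78259, p̂₂ = 95/138 = 0.68841.
Pooled p̂ = (1483+95)/(1895+138) = 1578/2033 = 0.77619.
SE = √(0.173718 × 0.00777408) = 0.03675.
z = (0.78259 − 0.68841)/0.03675 = 0.09418/0.03675 = 2.56.
p-value = P(Z < 2.563) ≈ 0.9948. With α = 0.05, fail to reject H₀.

z = 2.56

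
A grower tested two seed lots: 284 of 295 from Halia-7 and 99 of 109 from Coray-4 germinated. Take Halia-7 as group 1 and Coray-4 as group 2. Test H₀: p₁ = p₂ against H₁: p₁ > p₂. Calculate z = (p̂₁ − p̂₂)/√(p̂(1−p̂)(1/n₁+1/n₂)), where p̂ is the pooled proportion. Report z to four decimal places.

z = 2.1885

p̂₁ = 284/295 = 0.9627119, p̂₂ = 99/109 = 0.9082569.
Pooled p̂ = (284+99)/(295+109) = 383/404 = 0.9480198.
SE = √(0.0492783 × 0.0125641) = 0.0248825.
z = (0.9627119 − 0.9082569)/0.0248825 = 0.0544550/0.0248825 = 2.1885.
p-value = P(Z > 2.188) ≈ 0.0143.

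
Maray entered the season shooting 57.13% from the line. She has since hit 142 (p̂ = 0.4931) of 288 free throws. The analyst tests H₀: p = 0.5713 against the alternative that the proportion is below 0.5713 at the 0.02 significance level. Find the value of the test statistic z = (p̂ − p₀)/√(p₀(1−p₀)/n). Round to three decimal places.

p̂ = 142/288 ≈ 0.49306.
Under H₀, SE = √(0.5713·0.4287/288) = √(0.000850404) = 0.02916.
z = (0.49306 − 0.5713)/0.02916 = -0.07824/0.02916 = -2.683.
p-value = P(Z < -2.683) ≈ 0.0036. With α = 0.02, reject H₀.

z = -2.683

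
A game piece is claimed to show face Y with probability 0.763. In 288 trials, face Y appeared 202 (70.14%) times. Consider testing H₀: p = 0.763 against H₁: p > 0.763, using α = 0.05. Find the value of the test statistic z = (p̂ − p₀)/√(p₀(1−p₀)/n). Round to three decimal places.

z = -2.459

p̂ = 202/288 = 0.701389.
SE = √(p₀(1−p₀)/n) = √(0.18083/288) = 0.025058.
z = (0.701389 − 0.763)/0.025058 = -0.061611/0.025058 = -2.459.
p-value = P(Z > -2.459) ≈ 0.9930, so at α = 0.05 we fail to reject H₀.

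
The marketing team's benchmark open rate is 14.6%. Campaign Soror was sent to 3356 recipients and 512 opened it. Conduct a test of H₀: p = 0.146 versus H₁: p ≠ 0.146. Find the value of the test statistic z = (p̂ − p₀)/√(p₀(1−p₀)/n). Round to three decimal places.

z = 1.077

p̂ = 512/3356 ≈ 0.152563.
Under H₀, SE = √(0.146·0.854/3356) = √(3.71526e-05) = 0.006095.
z = (0.152563 − 0.146)/0.006095 = 0.006563/0.006095 = 1.077.
p-value = 2·P(Z > 1.077) ≈ 0.2816.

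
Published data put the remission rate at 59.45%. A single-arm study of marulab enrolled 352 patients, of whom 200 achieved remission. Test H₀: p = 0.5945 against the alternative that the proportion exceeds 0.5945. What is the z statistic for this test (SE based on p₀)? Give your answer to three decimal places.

p̂ = 200/352 = 0.56818.
Standard error under H₀: √(0.5945×0.4055/352) = 0.02617.
z = (0.56818 − 0.5945)/0.02617 = -0.02632/0.02617 = -1.006.
p-value = P(Z > -1.006) ≈ 0.8427.

z = -1.006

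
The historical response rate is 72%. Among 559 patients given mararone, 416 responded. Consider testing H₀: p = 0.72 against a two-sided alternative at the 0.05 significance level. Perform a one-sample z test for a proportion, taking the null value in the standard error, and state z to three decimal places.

z = 1.274

p̂ = 416/559 = 0.74419.
Under H₀, SE = √(0.72·0.28/559) = √(0.000360644) = 0.01899.
z = (0.74419 − 0.72)/0.01899 = 0.02419/0.01899 = 1.274.
Two-sided p-value ≈ 2·Φ(−1.274) = 0.2028; since p > α = 0.05, fail to reject H₀.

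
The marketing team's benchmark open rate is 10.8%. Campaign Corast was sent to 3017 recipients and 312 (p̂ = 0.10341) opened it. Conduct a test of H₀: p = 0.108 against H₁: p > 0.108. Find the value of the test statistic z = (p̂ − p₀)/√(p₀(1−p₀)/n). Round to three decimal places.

p̂ = 312/3017 = 0.10341.
SE = √(p₀(1−p₀)/n) = √(0.096336/3017) = 0.00565.
z = (0.10341 − 0.108)/0.00565 = -0.00459/0.00565 = -0.812.
p-value = P(Z > -0.812) ≈ 0.7915.

z = -0.812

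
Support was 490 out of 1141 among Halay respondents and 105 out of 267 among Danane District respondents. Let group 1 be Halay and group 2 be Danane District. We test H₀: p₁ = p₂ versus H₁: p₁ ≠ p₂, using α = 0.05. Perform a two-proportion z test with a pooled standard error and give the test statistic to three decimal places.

p̂₁ = 490/1141 ≈ 0.42945, p̂₂ = 105/267 ≈ 0.39326.
Pooled p̂ = (490+105)/(1141+267) = 595/1408 = 0.42259.
SE = √(0.244007 × 0.00462174) = 0.03358.
z = (0.42945 − 0.39326)/0.03358 = 0.03619/0.03358 = 1.078.
Two-sided p-value ≈ 2·Φ(−1.078) = 0.2812. With α = 0.05, fail to reject H₀.

z = 1.078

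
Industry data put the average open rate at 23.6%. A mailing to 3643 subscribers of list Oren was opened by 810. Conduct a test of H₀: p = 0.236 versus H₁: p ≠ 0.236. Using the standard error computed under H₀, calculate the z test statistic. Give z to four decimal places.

p̂ = 810/3643 ≈ 0.2223442.
Under H₀, SE = √(0.236·0.764/3643) = √(4.94933e-05) = 0.0070351.
z = (0.2223442 − 0.236)/0.0070351 = -0.0136558/0.0070351 = -1.9411.
p-value = 2·P(Z > 1.941) ≈ 0.0522.

z = -1.9411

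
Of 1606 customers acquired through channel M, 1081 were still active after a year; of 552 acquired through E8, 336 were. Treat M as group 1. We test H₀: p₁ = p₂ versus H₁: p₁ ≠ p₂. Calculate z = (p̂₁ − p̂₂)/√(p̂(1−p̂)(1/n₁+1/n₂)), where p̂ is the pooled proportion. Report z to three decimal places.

p̂₁ = 1081/1606 = 0.67310, p̂₂ = 336/552 = 0.60870.
Pooled p̂ = (1081+336)/(1606+552) = 1417/2158 = 0.65663.
SE = √(p̂(1−p̂)(1/n₁+1/n₂)) = √(0.65663·0.34337·0.00243426) = √(0.000548848) = 0.02343.
z = (0.67310 − 0.60870)/0.02343 = 0.06440/0.02343 = 2.749.

z = 2.749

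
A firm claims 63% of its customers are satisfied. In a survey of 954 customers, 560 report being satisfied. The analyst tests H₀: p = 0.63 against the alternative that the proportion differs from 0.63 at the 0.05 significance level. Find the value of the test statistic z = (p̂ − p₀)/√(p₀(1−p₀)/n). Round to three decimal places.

z = -2.751

p̂ = 560/954 = 0.58700.
Standard error under H₀: √(0.63×0.37/954) = 0.01563.
z = (0.58700 − 0.63)/0.01563 = -0.04300/0.01563 = -2.751.
p-value = 2·P(Z > 2.751) ≈ 0.0059, so at α = 0.05 we reject H₀.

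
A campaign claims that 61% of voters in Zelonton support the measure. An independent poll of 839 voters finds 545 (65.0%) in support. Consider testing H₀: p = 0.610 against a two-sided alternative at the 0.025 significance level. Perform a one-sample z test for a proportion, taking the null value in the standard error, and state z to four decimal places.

z = 2.3507

p̂ = 545/839 ≈ 0.649583.
SE = √(p₀(1−p₀)/n) = √(0.2379/839) = 0.016839.
z = (0.649583 − 0.61)/0.016839 = 0.039583/0.016839 = 2.3507.
Two-sided p-value ≈ 2·Φ(−2.351) = 0.0187. With α = 0.025, reject H₀.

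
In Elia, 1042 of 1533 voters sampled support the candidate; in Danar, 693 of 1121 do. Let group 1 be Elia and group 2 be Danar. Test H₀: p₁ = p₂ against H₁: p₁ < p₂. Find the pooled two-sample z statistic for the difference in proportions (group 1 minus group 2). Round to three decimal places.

z = 3.290

p̂₁ = 1042/1533 ≈ 0.679713, p̂₂ = 693/1121 ≈ 0.618198.
Pooled p̂ = (1042+693)/(1533+1121) = 1735/2654 = 0.653730.
SE = √(p̂(1−p̂)(1/n₁+1/n₂)) = √(0.653730·0.346270·0.00154438) = √(0.000349596) = 0.018697.
z = (0.679713 − 0.618198)/0.018697 = 0.061515/0.018697 = 3.290.
p-value = P(Z < 3.290) ≈ 0.9995.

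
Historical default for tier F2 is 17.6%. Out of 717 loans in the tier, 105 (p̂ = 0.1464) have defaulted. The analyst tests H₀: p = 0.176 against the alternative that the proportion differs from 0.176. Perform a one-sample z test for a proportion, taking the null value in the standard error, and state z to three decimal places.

z = -2.078

p̂ = 105/717 ≈ 0.146444.
Standard error under H₀: √(0.176×0.824/717) = 0.014222.
z = (0.146444 − 0.176)/0.014222 = -0.029556/0.014222 = -2.078.
Two-sided p-value ≈ 2·Φ(−2.078) = 0.0377.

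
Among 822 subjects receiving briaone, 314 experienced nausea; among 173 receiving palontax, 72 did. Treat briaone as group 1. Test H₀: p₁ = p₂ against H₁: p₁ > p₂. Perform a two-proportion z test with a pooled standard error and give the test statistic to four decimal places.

z = -0.8388

p̂₁ = 314/822 = 0.381995, p̂₂ = 72/173 = 0.416185.
Pooled p̂ = (314+72)/(822+173) = 386/995 = 0.387940.
SE = √(0.237442 × 0.00699689) = 0.040760.
z = (0.381995 − 0.416185)/0.040760 = -0.034190/0.040760 = -0.8388.
p-value = P(Z > -0.839) ≈ 0.7992.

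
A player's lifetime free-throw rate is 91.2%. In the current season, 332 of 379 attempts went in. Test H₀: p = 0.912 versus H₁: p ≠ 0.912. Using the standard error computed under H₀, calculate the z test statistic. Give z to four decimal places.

p̂ = 332/379 ≈ 0.875989.
Standard error under H₀: √(0.912×0.088/379) = 0.014552.
z = (0.875989 − 0.912)/0.014552 = -0.036011/0.014552 = -2.4746.

z = -2.4746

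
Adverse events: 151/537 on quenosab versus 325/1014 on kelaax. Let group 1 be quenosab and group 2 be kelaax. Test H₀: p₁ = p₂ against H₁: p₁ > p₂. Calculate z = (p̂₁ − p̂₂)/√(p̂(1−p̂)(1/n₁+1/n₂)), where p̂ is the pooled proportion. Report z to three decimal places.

p̂₁ = 151/537 ≈ 0.281192, p̂₂ = 325/1014 ≈ 0.320513.
Pooled p̂ = (151+325)/(537+1014) = 476/1551 = 0.306899.
SE = √(p̂(1−p̂)(1/n₁+1/n₂)) = √(0.306899·0.693101·0.00284839) = √(0.000605887) = 0.024615.
z = (0.281192 − 0.320513)/0.024615 = -0.039321/0.024615 = -1.597.

z = -1.597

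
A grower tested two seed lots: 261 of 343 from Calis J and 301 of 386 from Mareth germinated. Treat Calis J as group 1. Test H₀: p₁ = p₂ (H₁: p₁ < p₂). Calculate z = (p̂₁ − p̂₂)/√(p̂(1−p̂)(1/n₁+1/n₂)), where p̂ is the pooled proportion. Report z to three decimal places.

p̂₁ = 261/343 ≈ 0.76093, p̂₂ = 301/386 ≈ 0.77979.
Pooled p̂ = (261+301)/(343+386) = 562/729 = 0.77092.
SE = √(p̂(1−p̂)(1/n₁+1/n₂)) = √(0.77092·0.22908·0.00550613) = √(0.000972398) = 0.03118.
z = (0.76093 − 0.77979)/0.03118 = -0.01886/0.03118 = -0.605.

z = -0.605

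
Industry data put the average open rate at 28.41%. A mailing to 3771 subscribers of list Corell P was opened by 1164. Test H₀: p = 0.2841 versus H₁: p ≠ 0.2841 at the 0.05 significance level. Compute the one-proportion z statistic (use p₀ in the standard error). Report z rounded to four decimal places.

p̂ = 1164/3771 ≈ 0.3086714.
Standard error under H₀: √(0.2841×0.7159/3771) = 0.0073440.
z = (0.3086714 − 0.2841)/0.0073440 = 0.0245714/0.0073440 = 3.3458.
Two-sided p-value ≈ 2·Φ(−3.346) = 0.0008, so at α = 0.05 we reject H₀.

z = 3.3458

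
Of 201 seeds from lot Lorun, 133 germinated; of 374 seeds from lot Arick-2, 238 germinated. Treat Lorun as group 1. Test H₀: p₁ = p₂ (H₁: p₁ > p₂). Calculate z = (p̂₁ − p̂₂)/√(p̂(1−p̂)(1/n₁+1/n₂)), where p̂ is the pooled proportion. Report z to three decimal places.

p̂₁ = 133/201 ≈ 0.66169, p̂₂ = 238/374 ≈ 0.63636.
Pooled p̂ = (133+238)/(201+374) = 371/575 = 0.64522.
SE = √(p̂(1−p̂)(1/n₁+1/n₂)) = √(0.64522·0.35478·0.00764892) = √(0.00175093) = 0.04184.
z = (0.66169 − 0.63636)/0.04184 = 0.02533/0.04184 = 0.605.

z = 0.605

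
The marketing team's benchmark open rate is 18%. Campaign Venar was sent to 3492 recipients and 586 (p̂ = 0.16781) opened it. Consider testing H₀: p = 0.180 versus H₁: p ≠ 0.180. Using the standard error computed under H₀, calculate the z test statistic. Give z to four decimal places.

z = -1.8747

p̂ = 586/3492 ≈ 0.1678121.
Under H₀, SE = √(0.18·0.82/3492) = √(4.2268e-05) = 0.0065014.
z = (0.1678121 − 0.18)/0.0065014 = -0.0121879/0.0065014 = -1.8747.
Two-sided p-value ≈ 2·Φ(−1.875) = 0.0608.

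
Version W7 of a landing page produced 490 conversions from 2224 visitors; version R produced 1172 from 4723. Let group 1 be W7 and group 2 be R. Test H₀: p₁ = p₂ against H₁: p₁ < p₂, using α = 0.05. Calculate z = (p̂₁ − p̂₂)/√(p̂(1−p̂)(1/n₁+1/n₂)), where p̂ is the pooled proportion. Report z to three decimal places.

p̂₁ = 490/2224 = 0.220324, p̂₂ = 1172/4723 = 0.248147.
Pooled p̂ = (490+1172)/(2224+4723) = 1662/6947 = 0.239240.
SE = √(0.182004 × 0.00066137) = 0.010971.
z = (0.220324 − 0.248147)/0.010971 = -0.027823/0.010971 = -2.536.
p-value = P(Z < -2.536) ≈ 0.0056; since p < α = 0.05, reject H₀.

z = -2.536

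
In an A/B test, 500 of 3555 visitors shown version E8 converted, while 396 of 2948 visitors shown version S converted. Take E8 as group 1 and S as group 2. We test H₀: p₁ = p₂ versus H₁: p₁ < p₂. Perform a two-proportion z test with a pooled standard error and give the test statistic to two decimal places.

p̂₁ = 500/3555 = 0.14065, p̂₂ = 396/2948 = 0.13433.
Pooled p̂ = (500+396)/(3555+2948) = 896/6503 = 0.13778.
SE = √(0.118799 × 0.000620507) = 0.00859.
z = (0.14065 − 0.13433)/0.00859 = 0.00632/0.00859 = 0.74.

z = 0.74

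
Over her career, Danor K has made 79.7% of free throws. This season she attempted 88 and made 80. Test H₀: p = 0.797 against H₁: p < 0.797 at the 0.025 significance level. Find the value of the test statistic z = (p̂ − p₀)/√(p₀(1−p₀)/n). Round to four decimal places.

z = 2.6142

p̂ = 80/88 ≈ 0.909091.
Under H₀, SE = √(0.797·0.203/88) = √(0.00183853) = 0.042878.
z = (0.909091 − 0.797)/0.042878 = 0.112091/0.042878 = 2.6142.
p-value = P(Z < 2.614) ≈ 0.9955, so at α = 0.025 we fail to reject H₀.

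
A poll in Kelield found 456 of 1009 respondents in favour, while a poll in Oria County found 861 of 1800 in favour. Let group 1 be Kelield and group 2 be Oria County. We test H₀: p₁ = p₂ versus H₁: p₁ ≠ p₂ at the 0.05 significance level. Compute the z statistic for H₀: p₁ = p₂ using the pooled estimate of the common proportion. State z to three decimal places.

z = -1.345

p̂₁ = 456/1009 ≈ 0.45193, p̂₂ = 861/1800 ≈ 0.47833.
Pooled p̂ = (456+861)/(1009+1800) = 1317/2809 = 0.46885.
SE = √(p̂(1−p̂)(1/n₁+1/n₂)) = √(0.46885·0.53115·0.00154664) = √(0.000385158) = 0.01963.
z = (0.45193 − 0.47833)/0.01963 = -0.02640/0.01963 = -1.345.
p-value = 2·P(Z > 1.345) ≈ 0.1786; since p > α = 0.05, fail to reject H₀.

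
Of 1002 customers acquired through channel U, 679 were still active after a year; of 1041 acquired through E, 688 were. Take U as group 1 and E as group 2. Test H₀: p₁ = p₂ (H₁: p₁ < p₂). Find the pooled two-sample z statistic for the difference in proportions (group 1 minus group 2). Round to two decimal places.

p̂₁ = 679/1002 ≈ 0.6776, p̂₂ = 688/1041 ≈ 0.6609.
Pooled p̂ = (679+688)/(1002+1041) = 1367/2043 = 0.6691.
SE = √(p̂(1−p̂)(1/n₁+1/n₂)) = √(0.6691·0.3309·0.00195862) = √(0.000433639) = 0.0208.
z = (0.6776 − 0.6609)/0.0208 = 0.0167/0.0208 = 0.80.
p-value = P(Z < 0.804) ≈ 0.7893.

z = 0.80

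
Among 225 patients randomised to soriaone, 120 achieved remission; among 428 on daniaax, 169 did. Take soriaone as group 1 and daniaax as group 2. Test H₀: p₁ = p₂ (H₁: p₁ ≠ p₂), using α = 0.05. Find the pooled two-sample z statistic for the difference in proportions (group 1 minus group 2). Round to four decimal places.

p̂₁ = 120/225 = 0.533333, p̂₂ = 169/428 = 0.394860.
Pooled p̂ = (120+169)/(225+428) = 289/653 = 0.442573.
SE = √(0.246702 × 0.00678089) = 0.040901.
z = (0.533333 − 0.394860)/0.040901 = 0.138473/0.040901 = 3.3856.
Two-sided p-value ≈ 2·Φ(−3.386) = 0.0007, so at α = 0.05 we reject H₀.

z = 3.3856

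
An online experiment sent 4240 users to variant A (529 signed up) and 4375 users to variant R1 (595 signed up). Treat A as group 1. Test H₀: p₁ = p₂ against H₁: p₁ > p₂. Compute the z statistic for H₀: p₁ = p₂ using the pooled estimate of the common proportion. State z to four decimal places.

p̂₁ = 529/4240 ≈ 0.124764, p̂₂ = 595/4375 ≈ 0.136000.
Pooled p̂ = (529+595)/(4240+4375) = 1124/8615 = 0.130470.
SE = √(p̂(1−p̂)(1/n₁+1/n₂)) = √(0.130470·0.869530·0.00046442) = √(5.26874e-05) = 0.007259.
z = (0.124764 − 0.136000)/0.007259 = -0.011236/0.007259 = -1.5479.

z = -1.5479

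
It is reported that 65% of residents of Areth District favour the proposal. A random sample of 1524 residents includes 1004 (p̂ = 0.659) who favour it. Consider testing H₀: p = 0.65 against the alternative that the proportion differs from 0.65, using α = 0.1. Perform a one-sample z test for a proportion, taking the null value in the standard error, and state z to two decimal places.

z = 0.72

p̂ = 1004/1524 = 0.6588.
Under H₀, SE = √(0.65·0.35/1524) = √(0.000149278) = 0.0122.
z = (0.6588 − 0.65)/0.0122 = 0.0088/0.0122 = 0.72.
p-value = 2·P(Z > 0.720) ≈ 0.4717, so at α = 0.1 we fail to reject H₀.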